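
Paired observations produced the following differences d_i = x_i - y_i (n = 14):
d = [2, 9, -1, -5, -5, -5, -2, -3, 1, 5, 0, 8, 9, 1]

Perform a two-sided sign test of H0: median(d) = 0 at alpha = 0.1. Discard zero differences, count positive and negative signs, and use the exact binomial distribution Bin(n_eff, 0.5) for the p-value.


Step 1: Discard zero differences. Original n = 14; n_eff = number of nonzero differences = 13.
Nonzero differences (with sign): +2, +9, -1, -5, -5, -5, -2, -3, +1, +5, +8, +9, +1
Step 2: Count signs: positive = 7, negative = 6.
Step 3: Under H0: P(positive) = 0.5, so the number of positives S ~ Bin(13, 0.5).
Step 4: Two-sided exact p-value = sum of Bin(13,0.5) probabilities at or below the observed probability = 1.000000.
Step 5: alpha = 0.1. fail to reject H0.

n_eff = 13, pos = 7, neg = 6, p = 1.000000, fail to reject H0.


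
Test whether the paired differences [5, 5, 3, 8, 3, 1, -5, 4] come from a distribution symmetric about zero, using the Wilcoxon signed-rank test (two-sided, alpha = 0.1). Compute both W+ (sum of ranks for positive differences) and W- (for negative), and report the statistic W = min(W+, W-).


Step 1: Drop any zero differences (none here) and take |d_i|.
|d| = [5, 5, 3, 8, 3, 1, 5, 4]
Step 2: Midrank |d_i| (ties get averaged ranks).
ranks: |5|->6, |5|->6, |3|->2.5, |8|->8, |3|->2.5, |1|->1, |5|->6, |4|->4
Step 3: Attach original signs; sum ranks with positive sign and with negative sign.
W+ = 6 + 6 + 2.5 + 8 + 2.5 + 1 + 4 = 30
W- = 6 = 6
(Check: W+ + W- = 36 should equal n(n+1)/2 = 36.)
Step 4: Test statistic W = min(W+, W-) = 6.
Step 5: Ties in |d|, so use the tie-corrected normal approximation.
        E[W] = n(n+1)/4 = 8*9/4 = 18.
        Tie groups: |d|=3 (t=2), |d|=5 (t=3); sum(t^3 - t) = 30.
        Var[W] = n(n+1)(2n+1)/24 - sum(t^3-t)/48 = 1224/24 - 30/48 = 50.375.
        z = (W - E[W]) / sqrt(Var[W]) = (6 - 18) / 7.0975 = -1.6907.
        Two-sided p = 2*Phi(z) = 0.090889.
Step 6: alpha = 0.1. reject H0.

W+ = 30, W- = 6, W = min = 6, p = 0.090889, reject H0.


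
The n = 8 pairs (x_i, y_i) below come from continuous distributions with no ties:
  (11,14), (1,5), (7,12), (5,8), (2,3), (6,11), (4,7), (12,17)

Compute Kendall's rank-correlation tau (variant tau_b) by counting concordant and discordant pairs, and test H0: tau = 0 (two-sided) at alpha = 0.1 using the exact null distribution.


Step 1: Enumerate the 28 unordered pairs (i,j) with i<j and classify each by sign(x_j-x_i) * sign(y_j-y_i).
  (1,2):dx=-10,dy=-9->C; (1,3):dx=-4,dy=-2->C; (1,4):dx=-6,dy=-6->C; (1,5):dx=-9,dy=-11->C
  (1,6):dx=-5,dy=-3->C; (1,7):dx=-7,dy=-7->C; (1,8):dx=+1,dy=+3->C; (2,3):dx=+6,dy=+7->C
  (2,4):dx=+4,dy=+3->C; (2,5):dx=+1,dy=-2->D; (2,6):dx=+5,dy=+6->C; (2,7):dx=+3,dy=+2->C
  (2,8):dx=+11,dy=+12->C; (3,4):dx=-2,dy=-4->C; (3,5):dx=-5,dy=-9->C; (3,6):dx=-1,dy=-1->C
  (3,7):dx=-3,dy=-5->C; (3,8):dx=+5,dy=+5->C; (4,5):dx=-3,dy=-5->C; (4,6):dx=+1,dy=+3->C
  (4,7):dx=-1,dy=-1->C; (4,8):dx=+7,dy=+9->C; (5,6):dx=+4,dy=+8->C; (5,7):dx=+2,dy=+4->C
  (5,8):dx=+10,dy=+14->C; (6,7):dx=-2,dy=-4->C; (6,8):dx=+6,dy=+6->C; (7,8):dx=+8,dy=+10->C
Step 2: C = 27, D = 1, total pairs = 28.
Step 3: tau = (C - D)/(n(n-1)/2) = (27 - 1)/28 = 0.928571.
Step 4: Exact two-sided p-value (enumerate n! = 40320 permutations of y under H0): p = 0.000397.
Step 5: alpha = 0.1. reject H0.

tau_b = 0.9286 (C=27, D=1), p = 0.000397, reject H0.


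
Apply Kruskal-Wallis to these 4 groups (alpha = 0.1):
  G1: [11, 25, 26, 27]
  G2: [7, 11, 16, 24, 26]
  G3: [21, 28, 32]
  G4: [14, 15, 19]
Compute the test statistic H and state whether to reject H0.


Step 1: Combine all N = 15 observations and assign midranks.
sorted (value, group, rank): (7,G2,1), (11,G1,2.5), (11,G2,2.5), (14,G4,4), (15,G4,5), (16,G2,6), (19,G4,7), (21,G3,8), (24,G2,9), (25,G1,10), (26,G1,11.5), (26,G2,11.5), (27,G1,13), (28,G3,14), (32,G3,15)
Step 2: Sum ranks within each group.
R_1 = 37 (n_1 = 4)
R_2 = 30 (n_2 = 5)
R_3 = 37 (n_3 = 3)
R_4 = 16 (n_4 = 3)
Step 3: H = 12/(N(N+1)) * sum(R_i^2/n_i) - 3(N+1)
     = 12/(15*16) * (37^2/4 + 30^2/5 + 37^2/3 + 16^2/3) - 3*16
     = 0.050000 * 1063.92 - 48
     = 5.195833.
Step 4: Ties present; correction factor C = 1 - 12/(15^3 - 15) = 0.996429. Corrected H = 5.195833 / 0.996429 = 5.214456.
Step 5: Under H0, H ~ chi^2(3); p-value = 0.156750.
Step 6: alpha = 0.1. fail to reject H0.

H = 5.2145, df = 3, p = 0.156750, fail to reject H0.


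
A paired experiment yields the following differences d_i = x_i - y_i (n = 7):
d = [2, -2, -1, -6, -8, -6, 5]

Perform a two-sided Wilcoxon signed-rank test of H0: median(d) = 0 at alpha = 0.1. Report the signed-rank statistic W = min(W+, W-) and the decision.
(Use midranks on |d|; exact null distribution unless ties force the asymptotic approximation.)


Step 1: Drop any zero differences (none here) and take |d_i|.
|d| = [2, 2, 1, 6, 8, 6, 5]
Step 2: Midrank |d_i| (ties get averaged ranks).
ranks: |2|->2.5, |2|->2.5, |1|->1, |6|->5.5, |8|->7, |6|->5.5, |5|->4
Step 3: Attach original signs; sum ranks with positive sign and with negative sign.
W+ = 2.5 + 4 = 6.5
W- = 2.5 + 1 + 5.5 + 7 + 5.5 = 21.5
(Check: W+ + W- = 28 should equal n(n+1)/2 = 28.)
Step 4: Test statistic W = min(W+, W-) = 6.5.
Step 5: Ties in |d|, so use the tie-corrected normal approximation.
        E[W] = n(n+1)/4 = 7*8/4 = 14.
        Tie groups: |d|=2 (t=2), |d|=6 (t=2); sum(t^3 - t) = 12.
        Var[W] = n(n+1)(2n+1)/24 - sum(t^3-t)/48 = 840/24 - 12/48 = 34.75.
        z = (W - E[W]) / sqrt(Var[W]) = (6.5 - 14) / 5.8949 = -1.2723.
        Two-sided p = 2*Phi(z) = 0.203272.
Step 6: alpha = 0.1. fail to reject H0.

W+ = 6.5, W- = 21.5, W = min = 6.5, p = 0.203272, fail to reject H0.


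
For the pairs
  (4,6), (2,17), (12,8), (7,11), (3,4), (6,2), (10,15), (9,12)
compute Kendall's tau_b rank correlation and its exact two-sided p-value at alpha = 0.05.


Step 1: Enumerate the 28 unordered pairs (i,j) with i<j and classify each by sign(x_j-x_i) * sign(y_j-y_i).
  (1,2):dx=-2,dy=+11->D; (1,3):dx=+8,dy=+2->C; (1,4):dx=+3,dy=+5->C; (1,5):dx=-1,dy=-2->C
  (1,6):dx=+2,dy=-4->D; (1,7):dx=+6,dy=+9->C; (1,8):dx=+5,dy=+6->C; (2,3):dx=+10,dy=-9->D
  (2,4):dx=+5,dy=-6->D; (2,5):dx=+1,dy=-13->D; (2,6):dx=+4,dy=-15->D; (2,7):dx=+8,dy=-2->D
  (2,8):dx=+7,dy=-5->D; (3,4):dx=-5,dy=+3->D; (3,5):dx=-9,dy=-4->C; (3,6):dx=-6,dy=-6->C
  (3,7):dx=-2,dy=+7->D; (3,8):dx=-3,dy=+4->D; (4,5):dx=-4,dy=-7->C; (4,6):dx=-1,dy=-9->C
  (4,7):dx=+3,dy=+4->C; (4,8):dx=+2,dy=+1->C; (5,6):dx=+3,dy=-2->D; (5,7):dx=+7,dy=+11->C
  (5,8):dx=+6,dy=+8->C; (6,7):dx=+4,dy=+13->C; (6,8):dx=+3,dy=+10->C; (7,8):dx=-1,dy=-3->C
Step 2: C = 16, D = 12, total pairs = 28.
Step 3: tau = (C - D)/(n(n-1)/2) = (16 - 12)/28 = 0.142857.
Step 4: Exact two-sided p-value (enumerate n! = 40320 permutations of y under H0): p = 0.719544.
Step 5: alpha = 0.05. fail to reject H0.

tau_b = 0.1429 (C=16, D=12), p = 0.719544, fail to reject H0.


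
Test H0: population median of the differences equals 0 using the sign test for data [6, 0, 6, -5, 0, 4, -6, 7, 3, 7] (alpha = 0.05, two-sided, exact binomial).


Step 1: Discard zero differences. Original n = 10; n_eff = number of nonzero differences = 8.
Nonzero differences (with sign): +6, +6, -5, +4, -6, +7, +3, +7
Step 2: Count signs: positive = 6, negative = 2.
Step 3: Under H0: P(positive) = 0.5, so the number of positives S ~ Bin(8, 0.5).
Step 4: Two-sided exact p-value = sum of Bin(8,0.5) probabilities at or below the observed probability = 0.289062.
Step 5: alpha = 0.05. fail to reject H0.

n_eff = 8, pos = 6, neg = 2, p = 0.289062, fail to reject H0.


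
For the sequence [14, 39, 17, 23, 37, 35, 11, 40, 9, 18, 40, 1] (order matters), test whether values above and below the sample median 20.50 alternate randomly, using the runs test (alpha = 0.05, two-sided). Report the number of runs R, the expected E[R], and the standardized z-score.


Step 1: Compute median = 20.50; label A = above, B = below.
Labels in order: BABAAABABBAB  (n_A = 6, n_B = 6)
Step 2: Count runs R = 9.
Step 3: Under H0 (random ordering), E[R] = 2*n_A*n_B/(n_A+n_B) + 1 = 2*6*6/12 + 1 = 7.0000.
        Var[R] = 2*n_A*n_B*(2*n_A*n_B - n_A - n_B) / ((n_A+n_B)^2 * (n_A+n_B-1)) = 4320/1584 = 2.7273.
        SD[R] = 1.6514.
Step 4: Continuity-corrected z = (R - 0.5 - E[R]) / SD[R] = (9 - 0.5 - 7.0000) / 1.6514 = 0.9083.
Step 5: Two-sided p-value via normal approximation = 2*(1 - Phi(|z|)) = 0.363722.
Step 6: alpha = 0.05. fail to reject H0.

R = 9, z = 0.9083, p = 0.363722, fail to reject H0.


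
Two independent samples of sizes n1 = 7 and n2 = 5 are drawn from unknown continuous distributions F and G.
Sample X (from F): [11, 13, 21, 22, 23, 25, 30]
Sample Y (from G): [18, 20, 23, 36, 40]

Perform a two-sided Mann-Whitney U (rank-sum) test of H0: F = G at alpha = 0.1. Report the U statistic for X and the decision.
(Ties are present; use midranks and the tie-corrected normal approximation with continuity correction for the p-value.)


Step 1: Combine and sort all 12 observations; assign midranks.
sorted (value, group): (11,X), (13,X), (18,Y), (20,Y), (21,X), (22,X), (23,X), (23,Y), (25,X), (30,X), (36,Y), (40,Y)
ranks: 11->1, 13->2, 18->3, 20->4, 21->5, 22->6, 23->7.5, 23->7.5, 25->9, 30->10, 36->11, 40->12
Step 2: Rank sum for X: R1 = 1 + 2 + 5 + 6 + 7.5 + 9 + 10 = 40.5.
Step 3: U_X = R1 - n1(n1+1)/2 = 40.5 - 7*8/2 = 40.5 - 28 = 12.5.
       U_Y = n1*n2 - U_X = 35 - 12.5 = 22.5.
Step 4: Ties are present, so use the tie-corrected normal approximation (with continuity correction) for the p-value.
Step 5: p-value = 0.464120; compare to alpha = 0.1. fail to reject H0.

U_X = 12.5, p = 0.464120, fail to reject H0 at alpha = 0.1.


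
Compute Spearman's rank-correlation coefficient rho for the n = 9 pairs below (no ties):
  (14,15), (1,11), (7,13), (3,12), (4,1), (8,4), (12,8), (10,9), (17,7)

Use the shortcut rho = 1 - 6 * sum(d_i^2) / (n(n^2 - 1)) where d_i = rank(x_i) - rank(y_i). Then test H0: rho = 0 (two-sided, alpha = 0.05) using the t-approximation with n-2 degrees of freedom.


Step 1: Rank x and y separately (midranks; no ties here).
rank(x): 14->8, 1->1, 7->4, 3->2, 4->3, 8->5, 12->7, 10->6, 17->9
rank(y): 15->9, 11->6, 13->8, 12->7, 1->1, 4->2, 8->4, 9->5, 7->3
Step 2: d_i = R_x(i) - R_y(i); compute d_i^2.
  (8-9)^2=1, (1-6)^2=25, (4-8)^2=16, (2-7)^2=25, (3-1)^2=4, (5-2)^2=9, (7-4)^2=9, (6-5)^2=1, (9-3)^2=36
sum(d^2) = 126.
Step 3: rho = 1 - 6*126 / (9*(9^2 - 1)) = 1 - 756/720 = -0.050000.
Step 4: Under H0, t = rho * sqrt((n-2)/(1-rho^2)) = -0.1325 ~ t(7).
Step 5: Two-sided p-value from the t-distribution with 7 df = 0.898353.
Step 6: alpha = 0.05. fail to reject H0.

rho = -0.0500, p = 0.898353, fail to reject H0 at alpha = 0.05.


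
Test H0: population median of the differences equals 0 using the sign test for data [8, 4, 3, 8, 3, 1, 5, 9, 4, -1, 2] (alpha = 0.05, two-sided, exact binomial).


Step 1: Discard zero differences. Original n = 11; n_eff = number of nonzero differences = 11.
Nonzero differences (with sign): +8, +4, +3, +8, +3, +1, +5, +9, +4, -1, +2
Step 2: Count signs: positive = 10, negative = 1.
Step 3: Under H0: P(positive) = 0.5, so the number of positives S ~ Bin(11, 0.5).
Step 4: Two-sided exact p-value = sum of Bin(11,0.5) probabilities at or below the observed probability = 0.011719.
Step 5: alpha = 0.05. reject H0.

n_eff = 11, pos = 10, neg = 1, p = 0.011719, reject H0.


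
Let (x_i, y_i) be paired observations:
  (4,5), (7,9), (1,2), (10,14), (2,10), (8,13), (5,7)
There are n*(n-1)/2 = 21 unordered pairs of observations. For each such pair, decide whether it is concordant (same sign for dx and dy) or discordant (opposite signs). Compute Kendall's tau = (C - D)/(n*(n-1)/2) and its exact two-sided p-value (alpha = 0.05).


Step 1: Enumerate the 21 unordered pairs (i,j) with i<j and classify each by sign(x_j-x_i) * sign(y_j-y_i).
  (1,2):dx=+3,dy=+4->C; (1,3):dx=-3,dy=-3->C; (1,4):dx=+6,dy=+9->C; (1,5):dx=-2,dy=+5->D
  (1,6):dx=+4,dy=+8->C; (1,7):dx=+1,dy=+2->C; (2,3):dx=-6,dy=-7->C; (2,4):dx=+3,dy=+5->C
  (2,5):dx=-5,dy=+1->D; (2,6):dx=+1,dy=+4->C; (2,7):dx=-2,dy=-2->C; (3,4):dx=+9,dy=+12->C
  (3,5):dx=+1,dy=+8->C; (3,6):dx=+7,dy=+11->C; (3,7):dx=+4,dy=+5->C; (4,5):dx=-8,dy=-4->C
  (4,6):dx=-2,dy=-1->C; (4,7):dx=-5,dy=-7->C; (5,6):dx=+6,dy=+3->C; (5,7):dx=+3,dy=-3->D
  (6,7):dx=-3,dy=-6->C
Step 2: C = 18, D = 3, total pairs = 21.
Step 3: tau = (C - D)/(n(n-1)/2) = (18 - 3)/21 = 0.714286.
Step 4: Exact two-sided p-value (enumerate n! = 5040 permutations of y under H0): p = 0.030159.
Step 5: alpha = 0.05. reject H0.

tau_b = 0.7143 (C=18, D=3), p = 0.030159, reject H0.


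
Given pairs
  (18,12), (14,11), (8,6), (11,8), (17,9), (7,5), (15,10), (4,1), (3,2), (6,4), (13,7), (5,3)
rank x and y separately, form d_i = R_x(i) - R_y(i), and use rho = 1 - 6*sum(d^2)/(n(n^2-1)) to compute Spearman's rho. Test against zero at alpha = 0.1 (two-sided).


Step 1: Rank x and y separately (midranks; no ties here).
rank(x): 18->12, 14->9, 8->6, 11->7, 17->11, 7->5, 15->10, 4->2, 3->1, 6->4, 13->8, 5->3
rank(y): 12->12, 11->11, 6->6, 8->8, 9->9, 5->5, 10->10, 1->1, 2->2, 4->4, 7->7, 3->3
Step 2: d_i = R_x(i) - R_y(i); compute d_i^2.
  (12-12)^2=0, (9-11)^2=4, (6-6)^2=0, (7-8)^2=1, (11-9)^2=4, (5-5)^2=0, (10-10)^2=0, (2-1)^2=1, (1-2)^2=1, (4-4)^2=0, (8-7)^2=1, (3-3)^2=0
sum(d^2) = 12.
Step 3: rho = 1 - 6*12 / (12*(12^2 - 1)) = 1 - 72/1716 = 0.958042.
Step 4: Under H0, t = rho * sqrt((n-2)/(1-rho^2)) = 10.5698 ~ t(10).
Step 5: Two-sided p-value from the t-distribution with 10 df = 0.000001.
Step 6: alpha = 0.1. reject H0.

rho = 0.9580, p = 0.000001, reject H0 at alpha = 0.1.


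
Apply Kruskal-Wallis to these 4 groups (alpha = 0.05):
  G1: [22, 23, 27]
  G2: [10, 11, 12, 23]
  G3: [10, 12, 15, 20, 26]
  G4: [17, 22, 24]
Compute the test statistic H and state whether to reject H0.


Step 1: Combine all N = 15 observations and assign midranks.
sorted (value, group, rank): (10,G2,1.5), (10,G3,1.5), (11,G2,3), (12,G2,4.5), (12,G3,4.5), (15,G3,6), (17,G4,7), (20,G3,8), (22,G1,9.5), (22,G4,9.5), (23,G1,11.5), (23,G2,11.5), (24,G4,13), (26,G3,14), (27,G1,15)
Step 2: Sum ranks within each group.
R_1 = 36 (n_1 = 3)
R_2 = 20.5 (n_2 = 4)
R_3 = 34 (n_3 = 5)
R_4 = 29.5 (n_4 = 3)
Step 3: H = 12/(N(N+1)) * sum(R_i^2/n_i) - 3(N+1)
     = 12/(15*16) * (36^2/3 + 20.5^2/4 + 34^2/5 + 29.5^2/3) - 3*16
     = 0.050000 * 1058.35 - 48
     = 4.917292.
Step 4: Ties present; correction factor C = 1 - 24/(15^3 - 15) = 0.992857. Corrected H = 4.917292 / 0.992857 = 4.952668.
Step 5: Under H0, H ~ chi^2(3); p-value = 0.175296.
Step 6: alpha = 0.05. fail to reject H0.

H = 4.9527, df = 3, p = 0.175296, fail to reject H0.


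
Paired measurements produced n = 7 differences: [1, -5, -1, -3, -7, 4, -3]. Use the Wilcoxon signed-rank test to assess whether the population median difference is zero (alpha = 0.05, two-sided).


Step 1: Drop any zero differences (none here) and take |d_i|.
|d| = [1, 5, 1, 3, 7, 4, 3]
Step 2: Midrank |d_i| (ties get averaged ranks).
ranks: |1|->1.5, |5|->6, |1|->1.5, |3|->3.5, |7|->7, |4|->5, |3|->3.5
Step 3: Attach original signs; sum ranks with positive sign and with negative sign.
W+ = 1.5 + 5 = 6.5
W- = 6 + 1.5 + 3.5 + 7 + 3.5 = 21.5
(Check: W+ + W- = 28 should equal n(n+1)/2 = 28.)
Step 4: Test statistic W = min(W+, W-) = 6.5.
Step 5: Ties in |d|, so use the tie-corrected normal approximation.
        E[W] = n(n+1)/4 = 7*8/4 = 14.
        Tie groups: |d|=1 (t=2), |d|=3 (t=2); sum(t^3 - t) = 12.
        Var[W] = n(n+1)(2n+1)/24 - sum(t^3-t)/48 = 840/24 - 12/48 = 34.75.
        z = (W - E[W]) / sqrt(Var[W]) = (6.5 - 14) / 5.8949 = -1.2723.
        Two-sided p = 2*Phi(z) = 0.203272.
Step 6: alpha = 0.05. fail to reject H0.

W+ = 6.5, W- = 21.5, W = min = 6.5, p = 0.203272, fail to reject H0.


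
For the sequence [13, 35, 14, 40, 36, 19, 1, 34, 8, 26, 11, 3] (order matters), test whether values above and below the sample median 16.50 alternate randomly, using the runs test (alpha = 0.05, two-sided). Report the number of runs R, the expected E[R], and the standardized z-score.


Step 1: Compute median = 16.50; label A = above, B = below.
Labels in order: BABAAABABABB  (n_A = 6, n_B = 6)
Step 2: Count runs R = 9.
Step 3: Under H0 (random ordering), E[R] = 2*n_A*n_B/(n_A+n_B) + 1 = 2*6*6/12 + 1 = 7.0000.
        Var[R] = 2*n_A*n_B*(2*n_A*n_B - n_A - n_B) / ((n_A+n_B)^2 * (n_A+n_B-1)) = 4320/1584 = 2.7273.
        SD[R] = 1.6514.
Step 4: Continuity-corrected z = (R - 0.5 - E[R]) / SD[R] = (9 - 0.5 - 7.0000) / 1.6514 = 0.9083.
Step 5: Two-sided p-value via normal approximation = 2*(1 - Phi(|z|)) = 0.363722.
Step 6: alpha = 0.05. fail to reject H0.

R = 9, z = 0.9083, p = 0.363722, fail to reject H0.


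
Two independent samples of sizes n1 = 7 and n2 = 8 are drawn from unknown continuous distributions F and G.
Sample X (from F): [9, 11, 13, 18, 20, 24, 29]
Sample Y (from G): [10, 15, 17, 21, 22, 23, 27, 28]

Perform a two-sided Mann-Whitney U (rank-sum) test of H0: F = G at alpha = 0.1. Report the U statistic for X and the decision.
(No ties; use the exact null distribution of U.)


Step 1: Combine and sort all 15 observations; assign midranks.
sorted (value, group): (9,X), (10,Y), (11,X), (13,X), (15,Y), (17,Y), (18,X), (20,X), (21,Y), (22,Y), (23,Y), (24,X), (27,Y), (28,Y), (29,X)
ranks: 9->1, 10->2, 11->3, 13->4, 15->5, 17->6, 18->7, 20->8, 21->9, 22->10, 23->11, 24->12, 27->13, 28->14, 29->15
Step 2: Rank sum for X: R1 = 1 + 3 + 4 + 7 + 8 + 12 + 15 = 50.
Step 3: U_X = R1 - n1(n1+1)/2 = 50 - 7*8/2 = 50 - 28 = 22.
       U_Y = n1*n2 - U_X = 56 - 22 = 34.
Step 4: No ties, so the exact null distribution of U (based on enumerating the C(15,7) = 6435 equally likely rank assignments) gives the two-sided p-value.
Step 5: p-value = 0.535820; compare to alpha = 0.1. fail to reject H0.

U_X = 22, p = 0.535820, fail to reject H0 at alpha = 0.1.


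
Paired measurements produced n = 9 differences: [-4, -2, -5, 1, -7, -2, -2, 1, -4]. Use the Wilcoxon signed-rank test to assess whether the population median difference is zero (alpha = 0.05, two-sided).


Step 1: Drop any zero differences (none here) and take |d_i|.
|d| = [4, 2, 5, 1, 7, 2, 2, 1, 4]
Step 2: Midrank |d_i| (ties get averaged ranks).
ranks: |4|->6.5, |2|->4, |5|->8, |1|->1.5, |7|->9, |2|->4, |2|->4, |1|->1.5, |4|->6.5
Step 3: Attach original signs; sum ranks with positive sign and with negative sign.
W+ = 1.5 + 1.5 = 3
W- = 6.5 + 4 + 8 + 9 + 4 + 4 + 6.5 = 42
(Check: W+ + W- = 45 should equal n(n+1)/2 = 45.)
Step 4: Test statistic W = min(W+, W-) = 3.
Step 5: Ties in |d|, so use the tie-corrected normal approximation.
        E[W] = n(n+1)/4 = 9*10/4 = 22.5.
        Tie groups: |d|=1 (t=2), |d|=2 (t=3), |d|=4 (t=2); sum(t^3 - t) = 36.
        Var[W] = n(n+1)(2n+1)/24 - sum(t^3-t)/48 = 1710/24 - 36/48 = 70.5.
        z = (W - E[W]) / sqrt(Var[W]) = (3 - 22.5) / 8.3964 = -2.3224.
        Two-sided p = 2*Phi(z) = 0.020211.
Step 6: alpha = 0.05. reject H0.

W+ = 3, W- = 42, W = min = 3, p = 0.020211, reject H0.


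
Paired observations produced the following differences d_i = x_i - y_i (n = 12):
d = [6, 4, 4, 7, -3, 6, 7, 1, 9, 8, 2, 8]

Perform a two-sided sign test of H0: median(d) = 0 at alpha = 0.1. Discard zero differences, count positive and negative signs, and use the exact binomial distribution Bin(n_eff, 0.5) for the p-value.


Step 1: Discard zero differences. Original n = 12; n_eff = number of nonzero differences = 12.
Nonzero differences (with sign): +6, +4, +4, +7, -3, +6, +7, +1, +9, +8, +2, +8
Step 2: Count signs: positive = 11, negative = 1.
Step 3: Under H0: P(positive) = 0.5, so the number of positives S ~ Bin(12, 0.5).
Step 4: Two-sided exact p-value = sum of Bin(12,0.5) probabilities at or below the observed probability = 0.006348.
Step 5: alpha = 0.1. reject H0.

n_eff = 12, pos = 11, neg = 1, p = 0.006348, reject H0.


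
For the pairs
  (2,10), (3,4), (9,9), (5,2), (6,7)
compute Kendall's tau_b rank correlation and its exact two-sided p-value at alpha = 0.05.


Step 1: Enumerate the 10 unordered pairs (i,j) with i<j and classify each by sign(x_j-x_i) * sign(y_j-y_i).
  (1,2):dx=+1,dy=-6->D; (1,3):dx=+7,dy=-1->D; (1,4):dx=+3,dy=-8->D; (1,5):dx=+4,dy=-3->D
  (2,3):dx=+6,dy=+5->C; (2,4):dx=+2,dy=-2->D; (2,5):dx=+3,dy=+3->C; (3,4):dx=-4,dy=-7->C
  (3,5):dx=-3,dy=-2->C; (4,5):dx=+1,dy=+5->C
Step 2: C = 5, D = 5, total pairs = 10.
Step 3: tau = (C - D)/(n(n-1)/2) = (5 - 5)/10 = 0.000000.
Step 4: Exact two-sided p-value (enumerate n! = 120 permutations of y under H0): p = 1.000000.
Step 5: alpha = 0.05. fail to reject H0.

tau_b = 0.0000 (C=5, D=5), p = 1.000000, fail to reject H0.


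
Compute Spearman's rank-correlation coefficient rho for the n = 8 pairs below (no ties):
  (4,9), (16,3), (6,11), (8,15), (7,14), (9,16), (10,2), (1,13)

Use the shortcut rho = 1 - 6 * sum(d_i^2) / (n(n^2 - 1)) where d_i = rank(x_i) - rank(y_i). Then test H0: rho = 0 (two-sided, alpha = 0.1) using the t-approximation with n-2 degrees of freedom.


Step 1: Rank x and y separately (midranks; no ties here).
rank(x): 4->2, 16->8, 6->3, 8->5, 7->4, 9->6, 10->7, 1->1
rank(y): 9->3, 3->2, 11->4, 15->7, 14->6, 16->8, 2->1, 13->5
Step 2: d_i = R_x(i) - R_y(i); compute d_i^2.
  (2-3)^2=1, (8-2)^2=36, (3-4)^2=1, (5-7)^2=4, (4-6)^2=4, (6-8)^2=4, (7-1)^2=36, (1-5)^2=16
sum(d^2) = 102.
Step 3: rho = 1 - 6*102 / (8*(8^2 - 1)) = 1 - 612/504 = -0.214286.
Step 4: Under H0, t = rho * sqrt((n-2)/(1-rho^2)) = -0.5374 ~ t(6).
Step 5: Two-sided p-value from the t-distribution with 6 df = 0.610344.
Step 6: alpha = 0.1. fail to reject H0.

rho = -0.2143, p = 0.610344, fail to reject H0 at alpha = 0.1.


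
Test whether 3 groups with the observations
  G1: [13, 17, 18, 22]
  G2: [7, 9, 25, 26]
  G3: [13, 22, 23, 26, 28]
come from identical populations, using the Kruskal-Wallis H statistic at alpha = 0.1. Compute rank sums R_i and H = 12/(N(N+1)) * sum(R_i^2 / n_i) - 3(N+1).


Step 1: Combine all N = 13 observations and assign midranks.
sorted (value, group, rank): (7,G2,1), (9,G2,2), (13,G1,3.5), (13,G3,3.5), (17,G1,5), (18,G1,6), (22,G1,7.5), (22,G3,7.5), (23,G3,9), (25,G2,10), (26,G2,11.5), (26,G3,11.5), (28,G3,13)
Step 2: Sum ranks within each group.
R_1 = 22 (n_1 = 4)
R_2 = 24.5 (n_2 = 4)
R_3 = 44.5 (n_3 = 5)
Step 3: H = 12/(N(N+1)) * sum(R_i^2/n_i) - 3(N+1)
     = 12/(13*14) * (22^2/4 + 24.5^2/4 + 44.5^2/5) - 3*14
     = 0.065934 * 667.112 - 42
     = 1.985440.
Step 4: Ties present; correction factor C = 1 - 18/(13^3 - 13) = 0.991758. Corrected H = 1.985440 / 0.991758 = 2.001939.
Step 5: Under H0, H ~ chi^2(2); p-value = 0.367523.
Step 6: alpha = 0.1. fail to reject H0.

H = 2.0019, df = 2, p = 0.367523, fail to reject H0.


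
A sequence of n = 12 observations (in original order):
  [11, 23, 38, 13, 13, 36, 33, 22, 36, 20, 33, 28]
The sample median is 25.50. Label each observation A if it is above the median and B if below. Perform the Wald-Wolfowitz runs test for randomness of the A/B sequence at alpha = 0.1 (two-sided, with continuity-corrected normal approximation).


Step 1: Compute median = 25.50; label A = above, B = below.
Labels in order: BBABBAABABAA  (n_A = 6, n_B = 6)
Step 2: Count runs R = 8.
Step 3: Under H0 (random ordering), E[R] = 2*n_A*n_B/(n_A+n_B) + 1 = 2*6*6/12 + 1 = 7.0000.
        Var[R] = 2*n_A*n_B*(2*n_A*n_B - n_A - n_B) / ((n_A+n_B)^2 * (n_A+n_B-1)) = 4320/1584 = 2.7273.
        SD[R] = 1.6514.
Step 4: Continuity-corrected z = (R - 0.5 - E[R]) / SD[R] = (8 - 0.5 - 7.0000) / 1.6514 = 0.3028.
Step 5: Two-sided p-value via normal approximation = 2*(1 - Phi(|z|)) = 0.762069.
Step 6: alpha = 0.1. fail to reject H0.

R = 8, z = 0.3028, p = 0.762069, fail to reject H0.


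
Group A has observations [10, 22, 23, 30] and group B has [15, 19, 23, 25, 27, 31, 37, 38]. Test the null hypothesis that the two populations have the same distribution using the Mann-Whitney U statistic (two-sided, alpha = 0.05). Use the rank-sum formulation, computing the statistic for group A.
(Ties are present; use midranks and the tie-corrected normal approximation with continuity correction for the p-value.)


Step 1: Combine and sort all 12 observations; assign midranks.
sorted (value, group): (10,X), (15,Y), (19,Y), (22,X), (23,X), (23,Y), (25,Y), (27,Y), (30,X), (31,Y), (37,Y), (38,Y)
ranks: 10->1, 15->2, 19->3, 22->4, 23->5.5, 23->5.5, 25->7, 27->8, 30->9, 31->10, 37->11, 38->12
Step 2: Rank sum for X: R1 = 1 + 4 + 5.5 + 9 = 19.5.
Step 3: U_X = R1 - n1(n1+1)/2 = 19.5 - 4*5/2 = 19.5 - 10 = 9.5.
       U_Y = n1*n2 - U_X = 32 - 9.5 = 22.5.
Step 4: Ties are present, so use the tie-corrected normal approximation (with continuity correction) for the p-value.
Step 5: p-value = 0.307332; compare to alpha = 0.05. fail to reject H0.

U_X = 9.5, p = 0.307332, fail to reject H0 at alpha = 0.05.


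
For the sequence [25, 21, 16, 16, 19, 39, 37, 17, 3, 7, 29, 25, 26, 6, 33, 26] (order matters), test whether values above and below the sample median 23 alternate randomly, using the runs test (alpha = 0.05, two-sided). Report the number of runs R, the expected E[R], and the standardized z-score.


Step 1: Compute median = 23; label A = above, B = below.
Labels in order: ABBBBAABBBAAABAA  (n_A = 8, n_B = 8)
Step 2: Count runs R = 7.
Step 3: Under H0 (random ordering), E[R] = 2*n_A*n_B/(n_A+n_B) + 1 = 2*8*8/16 + 1 = 9.0000.
        Var[R] = 2*n_A*n_B*(2*n_A*n_B - n_A - n_B) / ((n_A+n_B)^2 * (n_A+n_B-1)) = 14336/3840 = 3.7333.
        SD[R] = 1.9322.
Step 4: Continuity-corrected z = (R + 0.5 - E[R]) / SD[R] = (7 + 0.5 - 9.0000) / 1.9322 = -0.7763.
Step 5: Two-sided p-value via normal approximation = 2*(1 - Phi(|z|)) = 0.437558.
Step 6: alpha = 0.05. fail to reject H0.

R = 7, z = -0.7763, p = 0.437558, fail to reject H0.


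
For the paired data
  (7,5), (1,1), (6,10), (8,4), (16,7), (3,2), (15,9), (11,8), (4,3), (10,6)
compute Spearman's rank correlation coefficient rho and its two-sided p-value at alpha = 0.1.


Step 1: Rank x and y separately (midranks; no ties here).
rank(x): 7->5, 1->1, 6->4, 8->6, 16->10, 3->2, 15->9, 11->8, 4->3, 10->7
rank(y): 5->5, 1->1, 10->10, 4->4, 7->7, 2->2, 9->9, 8->8, 3->3, 6->6
Step 2: d_i = R_x(i) - R_y(i); compute d_i^2.
  (5-5)^2=0, (1-1)^2=0, (4-10)^2=36, (6-4)^2=4, (10-7)^2=9, (2-2)^2=0, (9-9)^2=0, (8-8)^2=0, (3-3)^2=0, (7-6)^2=1
sum(d^2) = 50.
Step 3: rho = 1 - 6*50 / (10*(10^2 - 1)) = 1 - 300/990 = 0.696970.
Step 4: Under H0, t = rho * sqrt((n-2)/(1-rho^2)) = 2.7490 ~ t(8).
Step 5: Two-sided p-value from the t-distribution with 8 df = 0.025097.
Step 6: alpha = 0.1. reject H0.

rho = 0.6970, p = 0.025097, reject H0 at alpha = 0.1.


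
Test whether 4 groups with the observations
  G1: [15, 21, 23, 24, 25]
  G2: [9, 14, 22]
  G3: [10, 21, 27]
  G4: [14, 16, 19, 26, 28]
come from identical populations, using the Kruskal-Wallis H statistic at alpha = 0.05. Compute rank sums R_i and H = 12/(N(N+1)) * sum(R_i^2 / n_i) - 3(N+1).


Step 1: Combine all N = 16 observations and assign midranks.
sorted (value, group, rank): (9,G2,1), (10,G3,2), (14,G2,3.5), (14,G4,3.5), (15,G1,5), (16,G4,6), (19,G4,7), (21,G1,8.5), (21,G3,8.5), (22,G2,10), (23,G1,11), (24,G1,12), (25,G1,13), (26,G4,14), (27,G3,15), (28,G4,16)
Step 2: Sum ranks within each group.
R_1 = 49.5 (n_1 = 5)
R_2 = 14.5 (n_2 = 3)
R_3 = 25.5 (n_3 = 3)
R_4 = 46.5 (n_4 = 5)
Step 3: H = 12/(N(N+1)) * sum(R_i^2/n_i) - 3(N+1)
     = 12/(16*17) * (49.5^2/5 + 14.5^2/3 + 25.5^2/3 + 46.5^2/5) - 3*17
     = 0.044118 * 1209.33 - 51
     = 2.352941.
Step 4: Ties present; correction factor C = 1 - 12/(16^3 - 16) = 0.997059. Corrected H = 2.352941 / 0.997059 = 2.359882.
Step 5: Under H0, H ~ chi^2(3); p-value = 0.501146.
Step 6: alpha = 0.05. fail to reject H0.

H = 2.3599, df = 3, p = 0.501146, fail to reject H0.


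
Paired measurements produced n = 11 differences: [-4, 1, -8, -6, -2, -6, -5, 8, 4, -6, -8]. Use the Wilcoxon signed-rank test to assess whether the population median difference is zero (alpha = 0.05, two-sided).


Step 1: Drop any zero differences (none here) and take |d_i|.
|d| = [4, 1, 8, 6, 2, 6, 5, 8, 4, 6, 8]
Step 2: Midrank |d_i| (ties get averaged ranks).
ranks: |4|->3.5, |1|->1, |8|->10, |6|->7, |2|->2, |6|->7, |5|->5, |8|->10, |4|->3.5, |6|->7, |8|->10
Step 3: Attach original signs; sum ranks with positive sign and with negative sign.
W+ = 1 + 10 + 3.5 = 14.5
W- = 3.5 + 10 + 7 + 2 + 7 + 5 + 7 + 10 = 51.5
(Check: W+ + W- = 66 should equal n(n+1)/2 = 66.)
Step 4: Test statistic W = min(W+, W-) = 14.5.
Step 5: Ties in |d|, so use the tie-corrected normal approximation.
        E[W] = n(n+1)/4 = 11*12/4 = 33.
        Tie groups: |d|=4 (t=2), |d|=6 (t=3), |d|=8 (t=3); sum(t^3 - t) = 54.
        Var[W] = n(n+1)(2n+1)/24 - sum(t^3-t)/48 = 3036/24 - 54/48 = 125.375.
        z = (W - E[W]) / sqrt(Var[W]) = (14.5 - 33) / 11.1971 = -1.6522.
        Two-sided p = 2*Phi(z) = 0.098491.
Step 6: alpha = 0.05. fail to reject H0.

W+ = 14.5, W- = 51.5, W = min = 14.5, p = 0.098491, fail to reject H0.


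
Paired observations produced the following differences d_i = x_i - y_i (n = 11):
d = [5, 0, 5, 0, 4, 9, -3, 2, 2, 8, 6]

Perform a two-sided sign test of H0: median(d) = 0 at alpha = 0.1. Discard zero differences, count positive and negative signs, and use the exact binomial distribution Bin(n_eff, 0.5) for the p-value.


Step 1: Discard zero differences. Original n = 11; n_eff = number of nonzero differences = 9.
Nonzero differences (with sign): +5, +5, +4, +9, -3, +2, +2, +8, +6
Step 2: Count signs: positive = 8, negative = 1.
Step 3: Under H0: P(positive) = 0.5, so the number of positives S ~ Bin(9, 0.5).
Step 4: Two-sided exact p-value = sum of Bin(9,0.5) probabilities at or below the observed probability = 0.039062.
Step 5: alpha = 0.1. reject H0.

n_eff = 9, pos = 8, neg = 1, p = 0.039062, reject H0.


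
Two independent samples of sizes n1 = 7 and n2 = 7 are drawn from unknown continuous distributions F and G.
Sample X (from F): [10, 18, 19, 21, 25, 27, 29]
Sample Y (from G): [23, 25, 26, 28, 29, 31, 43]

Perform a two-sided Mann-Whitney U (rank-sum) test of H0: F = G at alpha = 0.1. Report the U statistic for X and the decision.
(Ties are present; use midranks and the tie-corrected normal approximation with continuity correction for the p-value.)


Step 1: Combine and sort all 14 observations; assign midranks.
sorted (value, group): (10,X), (18,X), (19,X), (21,X), (23,Y), (25,X), (25,Y), (26,Y), (27,X), (28,Y), (29,X), (29,Y), (31,Y), (43,Y)
ranks: 10->1, 18->2, 19->3, 21->4, 23->5, 25->6.5, 25->6.5, 26->8, 27->9, 28->10, 29->11.5, 29->11.5, 31->13, 43->14
Step 2: Rank sum for X: R1 = 1 + 2 + 3 + 4 + 6.5 + 9 + 11.5 = 37.
Step 3: U_X = R1 - n1(n1+1)/2 = 37 - 7*8/2 = 37 - 28 = 9.
       U_Y = n1*n2 - U_X = 49 - 9 = 40.
Step 4: Ties are present, so use the tie-corrected normal approximation (with continuity correction) for the p-value.
Step 5: p-value = 0.054750; compare to alpha = 0.1. reject H0.

U_X = 9, p = 0.054750, reject H0 at alpha = 0.1.


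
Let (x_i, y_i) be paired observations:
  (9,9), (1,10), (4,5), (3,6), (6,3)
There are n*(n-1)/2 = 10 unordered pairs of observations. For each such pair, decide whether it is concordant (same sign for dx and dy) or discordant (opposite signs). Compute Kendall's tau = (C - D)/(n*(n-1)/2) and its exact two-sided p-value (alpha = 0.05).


Step 1: Enumerate the 10 unordered pairs (i,j) with i<j and classify each by sign(x_j-x_i) * sign(y_j-y_i).
  (1,2):dx=-8,dy=+1->D; (1,3):dx=-5,dy=-4->C; (1,4):dx=-6,dy=-3->C; (1,5):dx=-3,dy=-6->C
  (2,3):dx=+3,dy=-5->D; (2,4):dx=+2,dy=-4->D; (2,5):dx=+5,dy=-7->D; (3,4):dx=-1,dy=+1->D
  (3,5):dx=+2,dy=-2->D; (4,5):dx=+3,dy=-3->D
Step 2: C = 3, D = 7, total pairs = 10.
Step 3: tau = (C - D)/(n(n-1)/2) = (3 - 7)/10 = -0.400000.
Step 4: Exact two-sided p-value (enumerate n! = 120 permutations of y under H0): p = 0.483333.
Step 5: alpha = 0.05. fail to reject H0.

tau_b = -0.4000 (C=3, D=7), p = 0.483333, fail to reject H0.


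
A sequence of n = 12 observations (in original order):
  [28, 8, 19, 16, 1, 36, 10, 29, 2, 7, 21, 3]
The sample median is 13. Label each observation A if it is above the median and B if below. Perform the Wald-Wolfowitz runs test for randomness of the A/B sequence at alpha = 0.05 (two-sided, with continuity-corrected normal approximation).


Step 1: Compute median = 13; label A = above, B = below.
Labels in order: ABAABABABBAB  (n_A = 6, n_B = 6)
Step 2: Count runs R = 10.
Step 3: Under H0 (random ordering), E[R] = 2*n_A*n_B/(n_A+n_B) + 1 = 2*6*6/12 + 1 = 7.0000.
        Var[R] = 2*n_A*n_B*(2*n_A*n_B - n_A - n_B) / ((n_A+n_B)^2 * (n_A+n_B-1)) = 4320/1584 = 2.7273.
        SD[R] = 1.6514.
Step 4: Continuity-corrected z = (R - 0.5 - E[R]) / SD[R] = (10 - 0.5 - 7.0000) / 1.6514 = 1.5138.
Step 5: Two-sided p-value via normal approximation = 2*(1 - Phi(|z|)) = 0.130070.
Step 6: alpha = 0.05. fail to reject H0.

R = 10, z = 1.5138, p = 0.130070, fail to reject H0.


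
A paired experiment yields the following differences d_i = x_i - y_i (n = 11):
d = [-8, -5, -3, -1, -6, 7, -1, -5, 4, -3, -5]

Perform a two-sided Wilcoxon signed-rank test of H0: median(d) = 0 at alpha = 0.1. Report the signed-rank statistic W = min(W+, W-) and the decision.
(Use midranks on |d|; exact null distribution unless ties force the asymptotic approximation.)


Step 1: Drop any zero differences (none here) and take |d_i|.
|d| = [8, 5, 3, 1, 6, 7, 1, 5, 4, 3, 5]
Step 2: Midrank |d_i| (ties get averaged ranks).
ranks: |8|->11, |5|->7, |3|->3.5, |1|->1.5, |6|->9, |7|->10, |1|->1.5, |5|->7, |4|->5, |3|->3.5, |5|->7
Step 3: Attach original signs; sum ranks with positive sign and with negative sign.
W+ = 10 + 5 = 15
W- = 11 + 7 + 3.5 + 1.5 + 9 + 1.5 + 7 + 3.5 + 7 = 51
(Check: W+ + W- = 66 should equal n(n+1)/2 = 66.)
Step 4: Test statistic W = min(W+, W-) = 15.
Step 5: Ties in |d|, so use the tie-corrected normal approximation.
        E[W] = n(n+1)/4 = 11*12/4 = 33.
        Tie groups: |d|=1 (t=2), |d|=3 (t=2), |d|=5 (t=3); sum(t^3 - t) = 36.
        Var[W] = n(n+1)(2n+1)/24 - sum(t^3-t)/48 = 3036/24 - 36/48 = 125.75.
        z = (W - E[W]) / sqrt(Var[W]) = (15 - 33) / 11.2138 = -1.6052.
        Two-sided p = 2*Phi(z) = 0.108458.
Step 6: alpha = 0.1. fail to reject H0.

W+ = 15, W- = 51, W = min = 15, p = 0.108458, fail to reject H0.


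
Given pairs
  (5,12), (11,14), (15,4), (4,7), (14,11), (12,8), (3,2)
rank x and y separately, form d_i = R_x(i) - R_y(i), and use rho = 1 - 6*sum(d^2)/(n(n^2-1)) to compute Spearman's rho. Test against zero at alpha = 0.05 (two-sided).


Step 1: Rank x and y separately (midranks; no ties here).
rank(x): 5->3, 11->4, 15->7, 4->2, 14->6, 12->5, 3->1
rank(y): 12->6, 14->7, 4->2, 7->3, 11->5, 8->4, 2->1
Step 2: d_i = R_x(i) - R_y(i); compute d_i^2.
  (3-6)^2=9, (4-7)^2=9, (7-2)^2=25, (2-3)^2=1, (6-5)^2=1, (5-4)^2=1, (1-1)^2=0
sum(d^2) = 46.
Step 3: rho = 1 - 6*46 / (7*(7^2 - 1)) = 1 - 276/336 = 0.178571.
Step 4: Under H0, t = rho * sqrt((n-2)/(1-rho^2)) = 0.4058 ~ t(5).
Step 5: Two-sided p-value from the t-distribution with 5 df = 0.701658.
Step 6: alpha = 0.05. fail to reject H0.

rho = 0.1786, p = 0.701658, fail to reject H0 at alpha = 0.05.


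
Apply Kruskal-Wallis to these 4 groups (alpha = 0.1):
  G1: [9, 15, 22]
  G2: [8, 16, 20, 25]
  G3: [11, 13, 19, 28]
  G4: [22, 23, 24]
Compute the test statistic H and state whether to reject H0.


Step 1: Combine all N = 14 observations and assign midranks.
sorted (value, group, rank): (8,G2,1), (9,G1,2), (11,G3,3), (13,G3,4), (15,G1,5), (16,G2,6), (19,G3,7), (20,G2,8), (22,G1,9.5), (22,G4,9.5), (23,G4,11), (24,G4,12), (25,G2,13), (28,G3,14)
Step 2: Sum ranks within each group.
R_1 = 16.5 (n_1 = 3)
R_2 = 28 (n_2 = 4)
R_3 = 28 (n_3 = 4)
R_4 = 32.5 (n_4 = 3)
Step 3: H = 12/(N(N+1)) * sum(R_i^2/n_i) - 3(N+1)
     = 12/(14*15) * (16.5^2/3 + 28^2/4 + 28^2/4 + 32.5^2/3) - 3*15
     = 0.057143 * 834.833 - 45
     = 2.704762.
Step 4: Ties present; correction factor C = 1 - 6/(14^3 - 14) = 0.997802. Corrected H = 2.704762 / 0.997802 = 2.710720.
Step 5: Under H0, H ~ chi^2(3); p-value = 0.438409.
Step 6: alpha = 0.1. fail to reject H0.

H = 2.7107, df = 3, p = 0.438409, fail to reject H0.


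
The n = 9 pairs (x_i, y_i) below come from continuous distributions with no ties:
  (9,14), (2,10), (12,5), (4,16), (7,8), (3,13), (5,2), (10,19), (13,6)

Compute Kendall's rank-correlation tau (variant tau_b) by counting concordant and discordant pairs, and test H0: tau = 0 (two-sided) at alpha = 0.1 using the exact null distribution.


Step 1: Enumerate the 36 unordered pairs (i,j) with i<j and classify each by sign(x_j-x_i) * sign(y_j-y_i).
  (1,2):dx=-7,dy=-4->C; (1,3):dx=+3,dy=-9->D; (1,4):dx=-5,dy=+2->D; (1,5):dx=-2,dy=-6->C
  (1,6):dx=-6,dy=-1->C; (1,7):dx=-4,dy=-12->C; (1,8):dx=+1,dy=+5->C; (1,9):dx=+4,dy=-8->D
  (2,3):dx=+10,dy=-5->D; (2,4):dx=+2,dy=+6->C; (2,5):dx=+5,dy=-2->D; (2,6):dx=+1,dy=+3->C
  (2,7):dx=+3,dy=-8->D; (2,8):dx=+8,dy=+9->C; (2,9):dx=+11,dy=-4->D; (3,4):dx=-8,dy=+11->D
  (3,5):dx=-5,dy=+3->D; (3,6):dx=-9,dy=+8->D; (3,7):dx=-7,dy=-3->C; (3,8):dx=-2,dy=+14->D
  (3,9):dx=+1,dy=+1->C; (4,5):dx=+3,dy=-8->D; (4,6):dx=-1,dy=-3->C; (4,7):dx=+1,dy=-14->D
  (4,8):dx=+6,dy=+3->C; (4,9):dx=+9,dy=-10->D; (5,6):dx=-4,dy=+5->D; (5,7):dx=-2,dy=-6->C
  (5,8):dx=+3,dy=+11->C; (5,9):dx=+6,dy=-2->D; (6,7):dx=+2,dy=-11->D; (6,8):dx=+7,dy=+6->C
  (6,9):dx=+10,dy=-7->D; (7,8):dx=+5,dy=+17->C; (7,9):dx=+8,dy=+4->C; (8,9):dx=+3,dy=-13->D
Step 2: C = 17, D = 19, total pairs = 36.
Step 3: tau = (C - D)/(n(n-1)/2) = (17 - 19)/36 = -0.055556.
Step 4: Exact two-sided p-value (enumerate n! = 362880 permutations of y under H0): p = 0.919455.
Step 5: alpha = 0.1. fail to reject H0.

tau_b = -0.0556 (C=17, D=19), p = 0.919455, fail to reject H0.


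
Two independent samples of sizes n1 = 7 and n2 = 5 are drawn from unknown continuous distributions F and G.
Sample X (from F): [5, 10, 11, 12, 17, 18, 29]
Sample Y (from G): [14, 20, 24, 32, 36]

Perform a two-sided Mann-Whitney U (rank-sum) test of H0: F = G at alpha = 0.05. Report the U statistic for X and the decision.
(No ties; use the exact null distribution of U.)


Step 1: Combine and sort all 12 observations; assign midranks.
sorted (value, group): (5,X), (10,X), (11,X), (12,X), (14,Y), (17,X), (18,X), (20,Y), (24,Y), (29,X), (32,Y), (36,Y)
ranks: 5->1, 10->2, 11->3, 12->4, 14->5, 17->6, 18->7, 20->8, 24->9, 29->10, 32->11, 36->12
Step 2: Rank sum for X: R1 = 1 + 2 + 3 + 4 + 6 + 7 + 10 = 33.
Step 3: U_X = R1 - n1(n1+1)/2 = 33 - 7*8/2 = 33 - 28 = 5.
       U_Y = n1*n2 - U_X = 35 - 5 = 30.
Step 4: No ties, so the exact null distribution of U (based on enumerating the C(12,7) = 792 equally likely rank assignments) gives the two-sided p-value.
Step 5: p-value = 0.047980; compare to alpha = 0.05. reject H0.

U_X = 5, p = 0.047980, reject H0 at alpha = 0.05.


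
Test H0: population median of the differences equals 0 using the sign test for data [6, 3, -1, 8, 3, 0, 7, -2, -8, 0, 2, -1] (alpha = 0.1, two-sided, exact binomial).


Step 1: Discard zero differences. Original n = 12; n_eff = number of nonzero differences = 10.
Nonzero differences (with sign): +6, +3, -1, +8, +3, +7, -2, -8, +2, -1
Step 2: Count signs: positive = 6, negative = 4.
Step 3: Under H0: P(positive) = 0.5, so the number of positives S ~ Bin(10, 0.5).
Step 4: Two-sided exact p-value = sum of Bin(10,0.5) probabilities at or below the observed probability = 0.753906.
Step 5: alpha = 0.1. fail to reject H0.

n_eff = 10, pos = 6, neg = 4, p = 0.753906, fail to reject H0.


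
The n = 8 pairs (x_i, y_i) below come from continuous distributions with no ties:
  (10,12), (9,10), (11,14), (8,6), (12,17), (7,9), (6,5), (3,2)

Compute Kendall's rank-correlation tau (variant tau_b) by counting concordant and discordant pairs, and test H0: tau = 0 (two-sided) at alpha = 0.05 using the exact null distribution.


Step 1: Enumerate the 28 unordered pairs (i,j) with i<j and classify each by sign(x_j-x_i) * sign(y_j-y_i).
  (1,2):dx=-1,dy=-2->C; (1,3):dx=+1,dy=+2->C; (1,4):dx=-2,dy=-6->C; (1,5):dx=+2,dy=+5->C
  (1,6):dx=-3,dy=-3->C; (1,7):dx=-4,dy=-7->C; (1,8):dx=-7,dy=-10->C; (2,3):dx=+2,dy=+4->C
  (2,4):dx=-1,dy=-4->C; (2,5):dx=+3,dy=+7->C; (2,6):dx=-2,dy=-1->C; (2,7):dx=-3,dy=-5->C
  (2,8):dx=-6,dy=-8->C; (3,4):dx=-3,dy=-8->C; (3,5):dx=+1,dy=+3->C; (3,6):dx=-4,dy=-5->C
  (3,7):dx=-5,dy=-9->C; (3,8):dx=-8,dy=-12->C; (4,5):dx=+4,dy=+11->C; (4,6):dx=-1,dy=+3->D
  (4,7):dx=-2,dy=-1->C; (4,8):dx=-5,dy=-4->C; (5,6):dx=-5,dy=-8->C; (5,7):dx=-6,dy=-12->C
  (5,8):dx=-9,dy=-15->C; (6,7):dx=-1,dy=-4->C; (6,8):dx=-4,dy=-7->C; (7,8):dx=-3,dy=-3->C
Step 2: C = 27, D = 1, total pairs = 28.
Step 3: tau = (C - D)/(n(n-1)/2) = (27 - 1)/28 = 0.928571.
Step 4: Exact two-sided p-value (enumerate n! = 40320 permutations of y under H0): p = 0.000397.
Step 5: alpha = 0.05. reject H0.

tau_b = 0.9286 (C=27, D=1), p = 0.000397, reject H0.
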